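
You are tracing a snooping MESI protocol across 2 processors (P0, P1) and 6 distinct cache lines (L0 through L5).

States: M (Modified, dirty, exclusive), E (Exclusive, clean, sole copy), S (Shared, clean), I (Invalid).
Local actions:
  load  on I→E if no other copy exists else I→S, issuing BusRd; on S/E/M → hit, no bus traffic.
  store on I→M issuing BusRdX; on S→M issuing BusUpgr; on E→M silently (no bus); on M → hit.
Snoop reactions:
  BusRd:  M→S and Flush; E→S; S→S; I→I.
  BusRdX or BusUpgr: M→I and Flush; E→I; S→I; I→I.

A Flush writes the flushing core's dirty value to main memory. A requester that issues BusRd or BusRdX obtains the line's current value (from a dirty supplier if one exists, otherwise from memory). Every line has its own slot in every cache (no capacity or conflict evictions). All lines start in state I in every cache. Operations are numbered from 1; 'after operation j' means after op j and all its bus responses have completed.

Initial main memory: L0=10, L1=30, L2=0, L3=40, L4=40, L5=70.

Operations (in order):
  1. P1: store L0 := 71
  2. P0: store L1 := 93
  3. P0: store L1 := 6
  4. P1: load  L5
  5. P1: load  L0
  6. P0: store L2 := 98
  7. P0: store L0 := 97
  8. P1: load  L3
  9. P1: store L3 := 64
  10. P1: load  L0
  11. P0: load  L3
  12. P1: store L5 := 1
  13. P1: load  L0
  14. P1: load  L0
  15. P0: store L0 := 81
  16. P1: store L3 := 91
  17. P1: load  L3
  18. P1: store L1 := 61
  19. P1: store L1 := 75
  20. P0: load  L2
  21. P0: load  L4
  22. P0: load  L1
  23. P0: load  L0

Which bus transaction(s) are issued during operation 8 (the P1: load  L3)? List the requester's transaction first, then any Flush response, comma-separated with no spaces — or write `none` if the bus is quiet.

1. P1: store L0 := 71  bus=[BusRdX]  L0: P0=I P1=M  mem[L0]=10
2. P0: store L1 := 93  bus=[BusRdX]  L1: P0=M P1=I  mem[L1]=30
3. P0: store L1 := 6  bus=[-]  L1: P0=M P1=I  mem[L1]=30
4. P1: load  L5  bus=[BusRd]  L5: P0=I P1=E  mem[L5]=70
5. P1: load  L0  bus=[-]  L0: P0=I P1=M  mem[L0]=10
6. P0: store L2 := 98  bus=[BusRdX]  L2: P0=M P1=I  mem[L2]=0
7. P0: store L0 := 97  bus=[BusRdX,Flush]  L0: P0=M P1=I  mem[L0]=71
8. P1: load  L3  bus=[BusRd]  L3: P0=I P1=E  mem[L3]=40
9. P1: store L3 := 64  bus=[-]  L3: P0=I P1=M  mem[L3]=40
10. P1: load  L0  bus=[BusRd,Flush]  L0: P0=S P1=S  mem[L0]=97
11. P0: load  L3  bus=[BusRd,Flush]  L3: P0=S P1=S  mem[L3]=64
12. P1: store L5 := 1  bus=[-]  L5: P0=I P1=M  mem[L5]=70
13. P1: load  L0  bus=[-]  L0: P0=S P1=S  mem[L0]=97
14. P1: load  L0  bus=[-]  L0: P0=S P1=S  mem[L0]=97
15. P0: store L0 := 81  bus=[BusUpgr]  L0: P0=M P1=I  mem[L0]=97
16. P1: store L3 := 91  bus=[BusUpgr]  L3: P0=I P1=M  mem[L3]=64
17. P1: load  L3  bus=[-]  L3: P0=I P1=M  mem[L3]=64
18. P1: store L1 := 61  bus=[BusRdX,Flush]  L1: P0=I P1=M  mem[L1]=6
19. P1: store L1 := 75  bus=[-]  L1: P0=I P1=M  mem[L1]=6
20. P0: load  L2  bus=[-]  L2: P0=M P1=I  mem[L2]=0
21. P0: load  L4  bus=[BusRd]  L4: P0=E P1=I  mem[L4]=40
22. P0: load  L1  bus=[BusRd,Flush]  L1: P0=S P1=S  mem[L1]=75
23. P0: load  L0  bus=[-]  L0: P0=M P1=I  mem[L0]=97

bus = BusRd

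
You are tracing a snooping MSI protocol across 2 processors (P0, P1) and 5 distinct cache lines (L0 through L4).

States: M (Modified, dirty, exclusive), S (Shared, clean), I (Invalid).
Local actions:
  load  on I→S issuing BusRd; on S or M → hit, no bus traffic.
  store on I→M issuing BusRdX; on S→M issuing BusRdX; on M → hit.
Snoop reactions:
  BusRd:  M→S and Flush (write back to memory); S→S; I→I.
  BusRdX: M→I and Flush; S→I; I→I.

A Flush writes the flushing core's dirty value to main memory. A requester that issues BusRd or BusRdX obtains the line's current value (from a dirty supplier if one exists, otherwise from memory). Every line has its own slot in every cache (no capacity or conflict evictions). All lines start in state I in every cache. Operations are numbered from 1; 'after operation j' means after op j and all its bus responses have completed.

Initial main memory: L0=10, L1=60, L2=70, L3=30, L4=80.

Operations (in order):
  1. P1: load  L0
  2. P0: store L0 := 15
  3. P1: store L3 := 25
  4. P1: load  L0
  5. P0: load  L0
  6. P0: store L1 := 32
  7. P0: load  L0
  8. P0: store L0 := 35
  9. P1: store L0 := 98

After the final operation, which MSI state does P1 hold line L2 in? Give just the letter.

state = I

  op1 P1: load  L0 → I/S on L0; bus BusRd; mem=10
  op2 P0: store L0 := 15 → M/I on L0; bus BusRdX; mem=10
  op3 P1: store L3 := 25 → I/M on L3; bus BusRdX; mem=30
  op4 P1: load  L0 → S/S on L0; bus BusRd Flush; mem=15
  op5 P0: load  L0 → S/S on L0; bus (none); mem=15
  op6 P0: store L1 := 32 → M/I on L1; bus BusRdX; mem=60
  op7 P0: load  L0 → S/S on L0; bus (none); mem=15
  op8 P0: store L0 := 35 → M/I on L0; bus BusRdX; mem=15
  op9 P1: store L0 := 98 → I/M on L0; bus BusRdX Flush; mem=35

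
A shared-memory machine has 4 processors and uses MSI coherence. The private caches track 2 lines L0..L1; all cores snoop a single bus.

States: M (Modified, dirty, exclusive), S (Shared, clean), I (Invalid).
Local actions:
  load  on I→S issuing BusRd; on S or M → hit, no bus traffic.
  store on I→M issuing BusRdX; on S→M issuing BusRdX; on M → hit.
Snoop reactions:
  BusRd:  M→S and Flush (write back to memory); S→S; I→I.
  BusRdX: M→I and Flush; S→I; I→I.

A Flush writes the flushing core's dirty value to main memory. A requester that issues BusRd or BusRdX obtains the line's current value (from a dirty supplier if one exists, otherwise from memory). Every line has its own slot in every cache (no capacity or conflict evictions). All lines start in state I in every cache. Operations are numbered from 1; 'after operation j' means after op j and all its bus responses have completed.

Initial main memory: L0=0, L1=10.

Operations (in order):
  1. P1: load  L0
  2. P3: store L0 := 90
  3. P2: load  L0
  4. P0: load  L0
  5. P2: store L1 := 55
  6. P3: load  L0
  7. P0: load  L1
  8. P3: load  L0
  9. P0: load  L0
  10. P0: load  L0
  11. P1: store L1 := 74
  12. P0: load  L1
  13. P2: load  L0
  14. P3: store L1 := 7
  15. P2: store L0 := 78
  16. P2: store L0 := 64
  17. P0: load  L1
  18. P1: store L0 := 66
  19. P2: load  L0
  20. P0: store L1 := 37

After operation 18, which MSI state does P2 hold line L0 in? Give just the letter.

state = I

[1] P1: load  L0 | P0:I, P1:S(0), P2:I, P3:I | bus: BusRd
[2] P3: store L0 := 90 | P0:I, P1:I, P2:I, P3:M(90) | bus: BusRdX
[3] P2: load  L0 | P0:I, P1:I, P2:S(90), P3:S(90) | bus: BusRd,Flush
[4] P0: load  L0 | P0:S(90), P1:I, P2:S(90), P3:S(90) | bus: BusRd
[5] P2: store L1 := 55 | P0:I, P1:I, P2:M(55), P3:I | bus: BusRdX
[6] P3: load  L0 | P0:S(90), P1:I, P2:S(90), P3:S(90) | bus: none
[7] P0: load  L1 | P0:S(55), P1:I, P2:S(55), P3:I | bus: BusRd,Flush
[8] P3: load  L0 | P0:S(90), P1:I, P2:S(90), P3:S(90) | bus: none
[9] P0: load  L0 | P0:S(90), P1:I, P2:S(90), P3:S(90) | bus: none
[10] P0: load  L0 | P0:S(90), P1:I, P2:S(90), P3:S(90) | bus: none
[11] P1: store L1 := 74 | P0:I, P1:M(74), P2:I, P3:I | bus: BusRdX
[12] P0: load  L1 | P0:S(74), P1:S(74), P2:I, P3:I | bus: BusRd,Flush
[13] P2: load  L0 | P0:S(90), P1:I, P2:S(90), P3:S(90) | bus: none
[14] P3: store L1 := 7 | P0:I, P1:I, P2:I, P3:M(7) | bus: BusRdX
[15] P2: store L0 := 78 | P0:I, P1:I, P2:M(78), P3:I | bus: BusRdX
[16] P2: store L0 := 64 | P0:I, P1:I, P2:M(64), P3:I | bus: none
[17] P0: load  L1 | P0:S(7), P1:I, P2:I, P3:S(7) | bus: BusRd,Flush
[18] P1: store L0 := 66 | P0:I, P1:M(66), P2:I, P3:I | bus: BusRdX,Flush
[19] P2: load  L0 | P0:I, P1:S(66), P2:S(66), P3:I | bus: BusRd,Flush
[20] P0: store L1 := 37 | P0:M(37), P1:I, P2:I, P3:I | bus: BusRdX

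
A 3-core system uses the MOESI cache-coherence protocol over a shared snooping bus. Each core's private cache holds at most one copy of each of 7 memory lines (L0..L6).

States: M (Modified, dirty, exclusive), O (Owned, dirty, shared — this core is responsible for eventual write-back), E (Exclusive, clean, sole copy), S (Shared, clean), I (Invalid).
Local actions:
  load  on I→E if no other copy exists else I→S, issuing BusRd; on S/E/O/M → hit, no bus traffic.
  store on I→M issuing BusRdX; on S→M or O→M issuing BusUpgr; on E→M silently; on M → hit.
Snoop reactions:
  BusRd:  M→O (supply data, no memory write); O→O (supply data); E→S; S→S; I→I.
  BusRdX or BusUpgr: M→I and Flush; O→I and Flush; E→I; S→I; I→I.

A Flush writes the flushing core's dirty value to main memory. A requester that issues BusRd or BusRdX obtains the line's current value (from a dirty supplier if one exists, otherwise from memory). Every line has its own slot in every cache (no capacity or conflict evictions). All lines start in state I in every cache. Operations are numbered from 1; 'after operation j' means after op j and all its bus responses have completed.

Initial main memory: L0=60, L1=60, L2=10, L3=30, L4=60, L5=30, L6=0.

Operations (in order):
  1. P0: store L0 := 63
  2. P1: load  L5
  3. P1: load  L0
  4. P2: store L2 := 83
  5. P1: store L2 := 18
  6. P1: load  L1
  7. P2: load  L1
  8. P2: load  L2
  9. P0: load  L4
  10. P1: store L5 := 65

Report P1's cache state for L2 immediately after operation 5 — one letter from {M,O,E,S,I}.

step 1: P0: store L0 := 63  ⟶  MII  (L0)  txn=BusRdX  M[L0]=60
step 2: P1: load  L5  ⟶  IEI  (L5)  txn=BusRd  M[L5]=30
step 3: P1: load  L0  ⟶  OSI  (L0)  txn=BusRd  M[L0]=60
step 4: P2: store L2 := 83  ⟶  IIM  (L2)  txn=BusRdX  M[L2]=10
step 5: P1: store L2 := 18  ⟶  IMI  (L2)  txn=BusRdX+Flush  M[L2]=83
step 6: P1: load  L1  ⟶  IEI  (L1)  txn=BusRd  M[L1]=60
step 7: P2: load  L1  ⟶  ISS  (L1)  txn=BusRd  M[L1]=60
step 8: P2: load  L2  ⟶  IOS  (L2)  txn=BusRd  M[L2]=83
step 9: P0: load  L4  ⟶  EII  (L4)  txn=BusRd  M[L4]=60
step 10: P1: store L5 := 65  ⟶  IMI  (L5)  txn=∅  M[L5]=30

state = M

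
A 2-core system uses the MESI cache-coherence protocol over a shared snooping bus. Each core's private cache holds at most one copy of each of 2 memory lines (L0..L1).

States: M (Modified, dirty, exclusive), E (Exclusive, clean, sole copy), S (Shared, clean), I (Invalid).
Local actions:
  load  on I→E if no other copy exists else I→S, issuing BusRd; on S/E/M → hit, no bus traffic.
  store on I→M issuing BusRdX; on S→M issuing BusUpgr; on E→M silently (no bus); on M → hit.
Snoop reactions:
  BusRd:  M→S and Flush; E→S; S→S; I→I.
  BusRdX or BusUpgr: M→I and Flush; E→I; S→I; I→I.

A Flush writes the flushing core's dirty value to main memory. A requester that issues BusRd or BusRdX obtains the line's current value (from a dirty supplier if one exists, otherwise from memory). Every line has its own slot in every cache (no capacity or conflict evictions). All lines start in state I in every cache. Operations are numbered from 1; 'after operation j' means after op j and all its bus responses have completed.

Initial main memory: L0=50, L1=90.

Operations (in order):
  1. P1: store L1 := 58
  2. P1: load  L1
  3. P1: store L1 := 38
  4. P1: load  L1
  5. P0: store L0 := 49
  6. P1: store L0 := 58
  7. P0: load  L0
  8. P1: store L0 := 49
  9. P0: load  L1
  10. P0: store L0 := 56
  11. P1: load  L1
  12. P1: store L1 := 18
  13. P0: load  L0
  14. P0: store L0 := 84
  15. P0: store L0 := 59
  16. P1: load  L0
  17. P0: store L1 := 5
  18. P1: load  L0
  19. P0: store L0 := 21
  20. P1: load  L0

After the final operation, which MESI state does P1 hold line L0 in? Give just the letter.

1. P1: store L1 := 58  bus=[BusRdX]  L1: P0=I P1=M  mem[L1]=90
2. P1: load  L1  bus=[-]  L1: P0=I P1=M  mem[L1]=90
3. P1: store L1 := 38  bus=[-]  L1: P0=I P1=M  mem[L1]=90
4. P1: load  L1  bus=[-]  L1: P0=I P1=M  mem[L1]=90
5. P0: store L0 := 49  bus=[BusRdX]  L0: P0=M P1=I  mem[L0]=50
6. P1: store L0 := 58  bus=[BusRdX,Flush]  L0: P0=I P1=M  mem[L0]=49
7. P0: load  L0  bus=[BusRd,Flush]  L0: P0=S P1=S  mem[L0]=58
8. P1: store L0 := 49  bus=[BusUpgr]  L0: P0=I P1=M  mem[L0]=58
9. P0: load  L1  bus=[BusRd,Flush]  L1: P0=S P1=S  mem[L1]=38
10. P0: store L0 := 56  bus=[BusRdX,Flush]  L0: P0=M P1=I  mem[L0]=49
11. P1: load  L1  bus=[-]  L1: P0=S P1=S  mem[L1]=38
12. P1: store L1 := 18  bus=[BusUpgr]  L1: P0=I P1=M  mem[L1]=38
13. P0: load  L0  bus=[-]  L0: P0=M P1=I  mem[L0]=49
14. P0: store L0 := 84  bus=[-]  L0: P0=M P1=I  mem[L0]=49
15. P0: store L0 := 59  bus=[-]  L0: P0=M P1=I  mem[L0]=49
16. P1: load  L0  bus=[BusRd,Flush]  L0: P0=S P1=S  mem[L0]=59
17. P0: store L1 := 5  bus=[BusRdX,Flush]  L1: P0=M P1=I  mem[L1]=18
18. P1: load  L0  bus=[-]  L0: P0=S P1=S  mem[L0]=59
19. P0: store L0 := 21  bus=[BusUpgr]  L0: P0=M P1=I  mem[L0]=59
20. P1: load  L0  bus=[BusRd,Flush]  L0: P0=S P1=S  mem[L0]=21

state = S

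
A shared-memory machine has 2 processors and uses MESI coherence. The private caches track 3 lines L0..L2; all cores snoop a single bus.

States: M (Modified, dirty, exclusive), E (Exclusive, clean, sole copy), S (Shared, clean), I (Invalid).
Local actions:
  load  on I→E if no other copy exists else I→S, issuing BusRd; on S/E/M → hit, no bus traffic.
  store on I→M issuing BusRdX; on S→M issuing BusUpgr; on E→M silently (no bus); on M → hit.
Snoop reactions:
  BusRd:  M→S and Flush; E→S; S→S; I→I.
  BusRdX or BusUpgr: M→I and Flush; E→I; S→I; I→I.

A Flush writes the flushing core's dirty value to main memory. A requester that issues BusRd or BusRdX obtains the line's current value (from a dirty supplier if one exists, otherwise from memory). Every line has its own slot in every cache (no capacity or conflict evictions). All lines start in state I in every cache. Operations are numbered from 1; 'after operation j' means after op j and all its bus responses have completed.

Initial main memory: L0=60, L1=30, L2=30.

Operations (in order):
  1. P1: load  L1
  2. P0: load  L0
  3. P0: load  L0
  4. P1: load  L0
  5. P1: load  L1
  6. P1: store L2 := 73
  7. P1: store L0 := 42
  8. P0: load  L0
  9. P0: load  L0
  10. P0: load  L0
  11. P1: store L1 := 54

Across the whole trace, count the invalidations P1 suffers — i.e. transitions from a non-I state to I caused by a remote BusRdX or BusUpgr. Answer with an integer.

step 1: P1: load  L1  ⟶  IE  (L1)  txn=BusRd  M[L1]=30
step 2: P0: load  L0  ⟶  EI  (L0)  txn=BusRd  M[L0]=60
step 3: P0: load  L0  ⟶  EI  (L0)  txn=∅  M[L0]=60
step 4: P1: load  L0  ⟶  SS  (L0)  txn=BusRd  M[L0]=60
step 5: P1: load  L1  ⟶  IE  (L1)  txn=∅  M[L1]=30
step 6: P1: store L2 := 73  ⟶  IM  (L2)  txn=BusRdX  M[L2]=30
step 7: P1: store L0 := 42  ⟶  IM  (L0)  txn=BusUpgr  M[L0]=60
step 8: P0: load  L0  ⟶  SS  (L0)  txn=BusRd+Flush  M[L0]=42
step 9: P0: load  L0  ⟶  SS  (L0)  txn=∅  M[L0]=42
step 10: P0: load  L0  ⟶  SS  (L0)  txn=∅  M[L0]=42
step 11: P1: store L1 := 54  ⟶  IM  (L1)  txn=∅  M[L1]=30

invalidations = 0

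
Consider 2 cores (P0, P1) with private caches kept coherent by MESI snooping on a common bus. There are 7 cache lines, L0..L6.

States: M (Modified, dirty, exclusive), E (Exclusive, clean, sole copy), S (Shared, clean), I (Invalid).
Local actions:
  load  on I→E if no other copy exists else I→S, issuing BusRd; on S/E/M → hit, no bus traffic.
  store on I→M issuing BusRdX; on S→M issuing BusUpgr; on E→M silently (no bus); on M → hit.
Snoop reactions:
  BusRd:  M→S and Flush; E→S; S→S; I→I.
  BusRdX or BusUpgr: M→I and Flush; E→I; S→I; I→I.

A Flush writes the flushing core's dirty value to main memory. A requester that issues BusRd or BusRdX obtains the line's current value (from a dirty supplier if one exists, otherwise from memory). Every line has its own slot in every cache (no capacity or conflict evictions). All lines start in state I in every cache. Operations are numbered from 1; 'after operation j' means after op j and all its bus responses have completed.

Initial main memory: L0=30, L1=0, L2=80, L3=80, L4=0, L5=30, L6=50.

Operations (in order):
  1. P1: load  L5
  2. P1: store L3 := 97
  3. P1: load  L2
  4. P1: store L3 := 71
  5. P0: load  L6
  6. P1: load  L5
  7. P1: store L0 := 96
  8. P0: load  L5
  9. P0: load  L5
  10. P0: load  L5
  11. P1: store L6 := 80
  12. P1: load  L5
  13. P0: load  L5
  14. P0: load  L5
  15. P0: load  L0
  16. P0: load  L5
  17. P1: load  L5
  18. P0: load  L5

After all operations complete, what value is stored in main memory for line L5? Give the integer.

[1] P1: load  L5 | P0:I, P1:E(30) | bus: BusRd
[2] P1: store L3 := 97 | P0:I, P1:M(97) | bus: BusRdX
[3] P1: load  L2 | P0:I, P1:E(80) | bus: BusRd
[4] P1: store L3 := 71 | P0:I, P1:M(71) | bus: none
[5] P0: load  L6 | P0:E(50), P1:I | bus: BusRd
[6] P1: load  L5 | P0:I, P1:E(30) | bus: none
[7] P1: store L0 := 96 | P0:I, P1:M(96) | bus: BusRdX
[8] P0: load  L5 | P0:S(30), P1:S(30) | bus: BusRd
[9] P0: load  L5 | P0:S(30), P1:S(30) | bus: none
[10] P0: load  L5 | P0:S(30), P1:S(30) | bus: none
[11] P1: store L6 := 80 | P0:I, P1:M(80) | bus: BusRdX
[12] P1: load  L5 | P0:S(30), P1:S(30) | bus: none
[13] P0: load  L5 | P0:S(30), P1:S(30) | bus: none
[14] P0: load  L5 | P0:S(30), P1:S(30) | bus: none
[15] P0: load  L0 | P0:S(96), P1:S(96) | bus: BusRd,Flush
[16] P0: load  L5 | P0:S(30), P1:S(30) | bus: none
[17] P1: load  L5 | P0:S(30), P1:S(30) | bus: none
[18] P0: load  L5 | P0:S(30), P1:S(30) | bus: none

memory[L5] = 30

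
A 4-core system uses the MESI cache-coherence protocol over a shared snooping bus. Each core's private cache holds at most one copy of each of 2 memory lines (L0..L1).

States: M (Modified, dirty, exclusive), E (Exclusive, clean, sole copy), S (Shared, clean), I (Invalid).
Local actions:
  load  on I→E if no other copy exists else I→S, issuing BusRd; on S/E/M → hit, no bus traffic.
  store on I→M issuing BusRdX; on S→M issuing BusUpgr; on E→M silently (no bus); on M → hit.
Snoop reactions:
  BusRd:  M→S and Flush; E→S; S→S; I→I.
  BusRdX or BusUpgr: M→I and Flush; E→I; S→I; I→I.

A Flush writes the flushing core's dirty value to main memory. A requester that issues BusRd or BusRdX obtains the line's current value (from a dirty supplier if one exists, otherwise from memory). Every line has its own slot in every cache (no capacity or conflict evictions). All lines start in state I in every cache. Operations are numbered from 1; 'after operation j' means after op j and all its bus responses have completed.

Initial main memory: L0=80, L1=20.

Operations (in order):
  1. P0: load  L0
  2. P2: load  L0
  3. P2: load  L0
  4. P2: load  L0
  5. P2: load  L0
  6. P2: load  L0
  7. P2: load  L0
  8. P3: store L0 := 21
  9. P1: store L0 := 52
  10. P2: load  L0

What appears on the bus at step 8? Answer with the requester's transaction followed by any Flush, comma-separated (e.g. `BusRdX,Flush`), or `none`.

bus = BusRdX

[1] P0: load  L0 | P0:E(80), P1:I, P2:I, P3:I | bus: BusRd
[2] P2: load  L0 | P0:S(80), P1:I, P2:S(80), P3:I | bus: BusRd
[3] P2: load  L0 | P0:S(80), P1:I, P2:S(80), P3:I | bus: none
[4] P2: load  L0 | P0:S(80), P1:I, P2:S(80), P3:I | bus: none
[5] P2: load  L0 | P0:S(80), P1:I, P2:S(80), P3:I | bus: none
[6] P2: load  L0 | P0:S(80), P1:I, P2:S(80), P3:I | bus: none
[7] P2: load  L0 | P0:S(80), P1:I, P2:S(80), P3:I | bus: none
[8] P3: store L0 := 21 | P0:I, P1:I, P2:I, P3:M(21) | bus: BusRdX
[9] P1: store L0 := 52 | P0:I, P1:M(52), P2:I, P3:I | bus: BusRdX,Flush
[10] P2: load  L0 | P0:I, P1:S(52), P2:S(52), P3:I | bus: BusRd,Flush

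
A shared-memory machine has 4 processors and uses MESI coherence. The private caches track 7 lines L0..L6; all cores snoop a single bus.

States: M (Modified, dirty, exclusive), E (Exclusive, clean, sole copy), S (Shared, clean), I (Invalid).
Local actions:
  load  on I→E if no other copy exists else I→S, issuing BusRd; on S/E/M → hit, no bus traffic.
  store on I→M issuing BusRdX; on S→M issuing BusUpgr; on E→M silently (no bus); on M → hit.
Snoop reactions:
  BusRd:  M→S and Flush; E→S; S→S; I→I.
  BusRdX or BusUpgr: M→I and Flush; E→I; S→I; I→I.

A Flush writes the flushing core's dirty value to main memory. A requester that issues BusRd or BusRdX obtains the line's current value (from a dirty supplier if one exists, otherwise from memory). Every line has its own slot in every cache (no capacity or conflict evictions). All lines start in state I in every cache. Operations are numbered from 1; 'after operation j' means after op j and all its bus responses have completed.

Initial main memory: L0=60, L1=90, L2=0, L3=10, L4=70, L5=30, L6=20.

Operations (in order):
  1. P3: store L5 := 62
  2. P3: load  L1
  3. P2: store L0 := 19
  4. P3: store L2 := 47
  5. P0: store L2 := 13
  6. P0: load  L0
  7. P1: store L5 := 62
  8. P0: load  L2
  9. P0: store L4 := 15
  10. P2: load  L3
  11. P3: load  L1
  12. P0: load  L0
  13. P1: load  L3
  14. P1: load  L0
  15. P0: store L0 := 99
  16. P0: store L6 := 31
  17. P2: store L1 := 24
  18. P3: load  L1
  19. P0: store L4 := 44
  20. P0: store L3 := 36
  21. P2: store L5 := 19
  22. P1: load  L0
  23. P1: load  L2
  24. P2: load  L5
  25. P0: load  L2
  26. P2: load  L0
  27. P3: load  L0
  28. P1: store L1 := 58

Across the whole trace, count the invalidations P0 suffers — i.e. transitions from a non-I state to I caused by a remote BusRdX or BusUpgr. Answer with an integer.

invalidations = 0

1. P3: store L5 := 62  bus=[BusRdX]  L5: P0=I P1=I P2=I P3=M  mem[L5]=30
2. P3: load  L1  bus=[BusRd]  L1: P0=I P1=I P2=I P3=E  mem[L1]=90
3. P2: store L0 := 19  bus=[BusRdX]  L0: P0=I P1=I P2=M P3=I  mem[L0]=60
4. P3: store L2 := 47  bus=[BusRdX]  L2: P0=I P1=I P2=I P3=M  mem[L2]=0
5. P0: store L2 := 13  bus=[BusRdX,Flush]  L2: P0=M P1=I P2=I P3=I  mem[L2]=47
6. P0: load  L0  bus=[BusRd,Flush]  L0: P0=S P1=I P2=S P3=I  mem[L0]=19
7. P1: store L5 := 62  bus=[BusRdX,Flush]  L5: P0=I P1=M P2=I P3=I  mem[L5]=62
8. P0: load  L2  bus=[-]  L2: P0=M P1=I P2=I P3=I  mem[L2]=47
9. P0: store L4 := 15  bus=[BusRdX]  L4: P0=M P1=I P2=I P3=I  mem[L4]=70
10. P2: load  L3  bus=[BusRd]  L3: P0=I P1=I P2=E P3=I  mem[L3]=10
11. P3: load  L1  bus=[-]  L1: P0=I P1=I P2=I P3=E  mem[L1]=90
12. P0: load  L0  bus=[-]  L0: P0=S P1=I P2=S P3=I  mem[L0]=19
13. P1: load  L3  bus=[BusRd]  L3: P0=I P1=S P2=S P3=I  mem[L3]=10
14. P1: load  L0  bus=[BusRd]  L0: P0=S P1=S P2=S P3=I  mem[L0]=19
15. P0: store L0 := 99  bus=[BusUpgr]  L0: P0=M P1=I P2=I P3=I  mem[L0]=19
16. P0: store L6 := 31  bus=[BusRdX]  L6: P0=M P1=I P2=I P3=I  mem[L6]=20
17. P2: store L1 := 24  bus=[BusRdX]  L1: P0=I P1=I P2=M P3=I  mem[L1]=90
18. P3: load  L1  bus=[BusRd,Flush]  L1: P0=I P1=I P2=S P3=S  mem[L1]=24
19. P0: store L4 := 44  bus=[-]  L4: P0=M P1=I P2=I P3=I  mem[L4]=70
20. P0: store L3 := 36  bus=[BusRdX]  L3: P0=M P1=I P2=I P3=I  mem[L3]=10
21. P2: store L5 := 19  bus=[BusRdX,Flush]  L5: P0=I P1=I P2=M P3=I  mem[L5]=62
22. P1: load  L0  bus=[BusRd,Flush]  L0: P0=S P1=S P2=I P3=I  mem[L0]=99
23. P1: load  L2  bus=[BusRd,Flush]  L2: P0=S P1=S P2=I P3=I  mem[L2]=13
24. P2: load  L5  bus=[-]  L5: P0=I P1=I P2=M P3=I  mem[L5]=62
25. P0: load  L2  bus=[-]  L2: P0=S P1=S P2=I P3=I  mem[L2]=13
26. P2: load  L0  bus=[BusRd]  L0: P0=S P1=S P2=S P3=I  mem[L0]=99
27. P3: load  L0  bus=[BusRd]  L0: P0=S P1=S P2=S P3=S  mem[L0]=99
28. P1: store L1 := 58  bus=[BusRdX]  L1: P0=I P1=M P2=I P3=I  mem[L1]=24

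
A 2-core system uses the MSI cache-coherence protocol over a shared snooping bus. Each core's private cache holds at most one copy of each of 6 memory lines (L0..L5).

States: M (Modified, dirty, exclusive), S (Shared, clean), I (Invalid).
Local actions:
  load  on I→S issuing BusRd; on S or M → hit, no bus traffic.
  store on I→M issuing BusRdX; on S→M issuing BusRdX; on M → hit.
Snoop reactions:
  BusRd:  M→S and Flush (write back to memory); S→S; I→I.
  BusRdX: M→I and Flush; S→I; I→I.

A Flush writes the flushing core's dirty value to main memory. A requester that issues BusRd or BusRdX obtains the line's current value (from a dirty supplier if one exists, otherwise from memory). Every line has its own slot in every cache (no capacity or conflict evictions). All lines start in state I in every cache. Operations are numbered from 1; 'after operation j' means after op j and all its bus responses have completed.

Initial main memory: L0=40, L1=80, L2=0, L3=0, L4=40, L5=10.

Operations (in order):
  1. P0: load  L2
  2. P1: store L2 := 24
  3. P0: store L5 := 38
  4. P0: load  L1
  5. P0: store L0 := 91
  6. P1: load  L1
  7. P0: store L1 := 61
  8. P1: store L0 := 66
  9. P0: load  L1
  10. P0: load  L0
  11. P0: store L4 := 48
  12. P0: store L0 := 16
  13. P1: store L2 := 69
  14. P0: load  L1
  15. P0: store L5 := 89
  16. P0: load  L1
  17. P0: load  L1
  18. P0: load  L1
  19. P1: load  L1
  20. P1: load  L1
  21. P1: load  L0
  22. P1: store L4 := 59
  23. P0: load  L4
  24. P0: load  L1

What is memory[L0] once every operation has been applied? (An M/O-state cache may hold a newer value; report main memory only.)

  op1 P0: load  L2 → S/I on L2; bus BusRd; mem=0
  op2 P1: store L2 := 24 → I/M on L2; bus BusRdX; mem=0
  op3 P0: store L5 := 38 → M/I on L5; bus BusRdX; mem=10
  op4 P0: load  L1 → S/I on L1; bus BusRd; mem=80
  op5 P0: store L0 := 91 → M/I on L0; bus BusRdX; mem=40
  op6 P1: load  L1 → S/S on L1; bus BusRd; mem=80
  op7 P0: store L1 := 61 → M/I on L1; bus BusRdX; mem=80
  op8 P1: store L0 := 66 → I/M on L0; bus BusRdX Flush; mem=91
  op9 P0: load  L1 → M/I on L1; bus (none); mem=80
  op10 P0: load  L0 → S/S on L0; bus BusRd Flush; mem=66
  op11 P0: store L4 := 48 → M/I on L4; bus BusRdX; mem=40
  op12 P0: store L0 := 16 → M/I on L0; bus BusRdX; mem=66
  op13 P1: store L2 := 69 → I/M on L2; bus (none); mem=0
  op14 P0: load  L1 → M/I on L1; bus (none); mem=80
  op15 P0: store L5 := 89 → M/I on L5; bus (none); mem=10
  op16 P0: load  L1 → M/I on L1; bus (none); mem=80
  op17 P0: load  L1 → M/I on L1; bus (none); mem=80
  op18 P0: load  L1 → M/I on L1; bus (none); mem=80
  op19 P1: load  L1 → S/S on L1; bus BusRd Flush; mem=61
  op20 P1: load  L1 → S/S on L1; bus (none); mem=61
  op21 P1: load  L0 → S/S on L0; bus BusRd Flush; mem=16
  op22 P1: store L4 := 59 → I/M on L4; bus BusRdX Flush; mem=48
  op23 P0: load  L4 → S/S on L4; bus BusRd Flush; mem=59
  op24 P0: load  L1 → S/S on L1; bus (none); mem=61

memory[L0] = 16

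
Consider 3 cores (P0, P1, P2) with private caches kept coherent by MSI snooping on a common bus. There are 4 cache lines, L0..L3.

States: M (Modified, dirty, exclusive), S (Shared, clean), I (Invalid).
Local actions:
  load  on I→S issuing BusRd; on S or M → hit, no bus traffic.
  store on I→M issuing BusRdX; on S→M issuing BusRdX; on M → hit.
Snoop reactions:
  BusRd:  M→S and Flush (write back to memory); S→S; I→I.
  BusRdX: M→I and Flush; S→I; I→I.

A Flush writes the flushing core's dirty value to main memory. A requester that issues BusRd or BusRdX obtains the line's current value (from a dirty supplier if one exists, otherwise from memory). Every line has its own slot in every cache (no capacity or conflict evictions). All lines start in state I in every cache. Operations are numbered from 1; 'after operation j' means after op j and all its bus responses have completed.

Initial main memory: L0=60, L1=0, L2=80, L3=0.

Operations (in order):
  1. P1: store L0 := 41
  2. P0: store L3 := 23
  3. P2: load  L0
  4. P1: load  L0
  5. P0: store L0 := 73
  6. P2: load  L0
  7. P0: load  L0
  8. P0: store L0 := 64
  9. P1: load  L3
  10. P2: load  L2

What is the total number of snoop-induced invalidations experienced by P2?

invalidations = 2

step 1: P1: store L0 := 41  ⟶  IMI  (L0)  txn=BusRdX  M[L0]=60
step 2: P0: store L3 := 23  ⟶  MII  (L3)  txn=BusRdX  M[L3]=0
step 3: P2: load  L0  ⟶  ISS  (L0)  txn=BusRd+Flush  M[L0]=41
step 4: P1: load  L0  ⟶  ISS  (L0)  txn=∅  M[L0]=41
step 5: P0: store L0 := 73  ⟶  MII  (L0)  txn=BusRdX  M[L0]=41
step 6: P2: load  L0  ⟶  SIS  (L0)  txn=BusRd+Flush  M[L0]=73
step 7: P0: load  L0  ⟶  SIS  (L0)  txn=∅  M[L0]=73
step 8: P0: store L0 := 64  ⟶  MII  (L0)  txn=BusRdX  M[L0]=73
step 9: P1: load  L3  ⟶  SSI  (L3)  txn=BusRd+Flush  M[L3]=23
step 10: P2: load  L2  ⟶  IIS  (L2)  txn=BusRd  M[L2]=80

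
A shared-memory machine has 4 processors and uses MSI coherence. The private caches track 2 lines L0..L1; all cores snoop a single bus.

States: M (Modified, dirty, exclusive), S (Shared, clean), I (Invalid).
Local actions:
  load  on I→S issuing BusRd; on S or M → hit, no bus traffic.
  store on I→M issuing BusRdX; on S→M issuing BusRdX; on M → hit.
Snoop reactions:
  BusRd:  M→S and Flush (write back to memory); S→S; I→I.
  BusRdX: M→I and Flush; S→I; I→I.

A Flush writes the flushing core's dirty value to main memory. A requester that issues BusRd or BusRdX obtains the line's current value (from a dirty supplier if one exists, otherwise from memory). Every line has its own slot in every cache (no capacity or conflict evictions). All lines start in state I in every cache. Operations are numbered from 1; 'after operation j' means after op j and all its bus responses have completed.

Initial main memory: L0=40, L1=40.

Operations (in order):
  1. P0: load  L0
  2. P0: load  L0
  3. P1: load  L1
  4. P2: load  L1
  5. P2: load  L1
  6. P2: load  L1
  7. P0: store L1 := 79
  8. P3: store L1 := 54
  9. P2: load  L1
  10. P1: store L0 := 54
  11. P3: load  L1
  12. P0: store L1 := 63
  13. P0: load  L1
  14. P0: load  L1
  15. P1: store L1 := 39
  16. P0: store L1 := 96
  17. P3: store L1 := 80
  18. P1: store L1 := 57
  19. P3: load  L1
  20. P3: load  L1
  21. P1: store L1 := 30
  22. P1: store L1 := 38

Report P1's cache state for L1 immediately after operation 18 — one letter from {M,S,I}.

state = M

step 1: P0: load  L0  ⟶  SIII  (L0)  txn=BusRd  M[L0]=40
step 2: P0: load  L0  ⟶  SIII  (L0)  txn=∅  M[L0]=40
step 3: P1: load  L1  ⟶  ISII  (L1)  txn=BusRd  M[L1]=40
step 4: P2: load  L1  ⟶  ISSI  (L1)  txn=BusRd  M[L1]=40
step 5: P2: load  L1  ⟶  ISSI  (L1)  txn=∅  M[L1]=40
step 6: P2: load  L1  ⟶  ISSI  (L1)  txn=∅  M[L1]=40
step 7: P0: store L1 := 79  ⟶  MIII  (L1)  txn=BusRdX  M[L1]=40
step 8: P3: store L1 := 54  ⟶  IIIM  (L1)  txn=BusRdX+Flush  M[L1]=79
step 9: P2: load  L1  ⟶  IISS  (L1)  txn=BusRd+Flush  M[L1]=54
step 10: P1: store L0 := 54  ⟶  IMII  (L0)  txn=BusRdX  M[L0]=40
step 11: P3: load  L1  ⟶  IISS  (L1)  txn=∅  M[L1]=54
step 12: P0: store L1 := 63  ⟶  MIII  (L1)  txn=BusRdX  M[L1]=54
step 13: P0: load  L1  ⟶  MIII  (L1)  txn=∅  M[L1]=54
step 14: P0: load  L1  ⟶  MIII  (L1)  txn=∅  M[L1]=54
step 15: P1: store L1 := 39  ⟶  IMII  (L1)  txn=BusRdX+Flush  M[L1]=63
step 16: P0: store L1 := 96  ⟶  MIII  (L1)  txn=BusRdX+Flush  M[L1]=39
step 17: P3: store L1 := 80  ⟶  IIIM  (L1)  txn=BusRdX+Flush  M[L1]=96
step 18: P1: store L1 := 57  ⟶  IMII  (L1)  txn=BusRdX+Flush  M[L1]=80
step 19: P3: load  L1  ⟶  ISIS  (L1)  txn=BusRd+Flush  M[L1]=57
step 20: P3: load  L1  ⟶  ISIS  (L1)  txn=∅  M[L1]=57
step 21: P1: store L1 := 30  ⟶  IMII  (L1)  txn=BusRdX  M[L1]=57
step 22: P1: store L1 := 38  ⟶  IMII  (L1)  txn=∅  M[L1]=57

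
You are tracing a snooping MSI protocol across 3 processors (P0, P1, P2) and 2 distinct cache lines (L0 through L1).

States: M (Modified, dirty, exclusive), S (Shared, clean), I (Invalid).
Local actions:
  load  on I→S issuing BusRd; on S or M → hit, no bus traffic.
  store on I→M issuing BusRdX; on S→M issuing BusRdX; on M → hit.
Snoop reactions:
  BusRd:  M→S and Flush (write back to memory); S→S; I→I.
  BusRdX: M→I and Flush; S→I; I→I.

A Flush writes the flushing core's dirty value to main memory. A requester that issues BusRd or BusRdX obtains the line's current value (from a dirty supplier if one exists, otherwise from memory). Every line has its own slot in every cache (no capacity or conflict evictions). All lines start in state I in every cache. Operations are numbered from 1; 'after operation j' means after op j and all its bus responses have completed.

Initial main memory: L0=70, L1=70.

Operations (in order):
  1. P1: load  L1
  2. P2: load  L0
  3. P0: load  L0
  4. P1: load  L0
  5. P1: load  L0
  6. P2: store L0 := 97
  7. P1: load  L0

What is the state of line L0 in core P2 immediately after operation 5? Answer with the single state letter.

state = S

[1] P1: load  L1 | P0:I, P1:S(70), P2:I | bus: BusRd
[2] P2: load  L0 | P0:I, P1:I, P2:S(70) | bus: BusRd
[3] P0: load  L0 | P0:S(70), P1:I, P2:S(70) | bus: BusRd
[4] P1: load  L0 | P0:S(70), P1:S(70), P2:S(70) | bus: BusRd
[5] P1: load  L0 | P0:S(70), P1:S(70), P2:S(70) | bus: none
[6] P2: store L0 := 97 | P0:I, P1:I, P2:M(97) | bus: BusRdX
[7] P1: load  L0 | P0:I, P1:S(97), P2:S(97) | bus: BusRd,Flush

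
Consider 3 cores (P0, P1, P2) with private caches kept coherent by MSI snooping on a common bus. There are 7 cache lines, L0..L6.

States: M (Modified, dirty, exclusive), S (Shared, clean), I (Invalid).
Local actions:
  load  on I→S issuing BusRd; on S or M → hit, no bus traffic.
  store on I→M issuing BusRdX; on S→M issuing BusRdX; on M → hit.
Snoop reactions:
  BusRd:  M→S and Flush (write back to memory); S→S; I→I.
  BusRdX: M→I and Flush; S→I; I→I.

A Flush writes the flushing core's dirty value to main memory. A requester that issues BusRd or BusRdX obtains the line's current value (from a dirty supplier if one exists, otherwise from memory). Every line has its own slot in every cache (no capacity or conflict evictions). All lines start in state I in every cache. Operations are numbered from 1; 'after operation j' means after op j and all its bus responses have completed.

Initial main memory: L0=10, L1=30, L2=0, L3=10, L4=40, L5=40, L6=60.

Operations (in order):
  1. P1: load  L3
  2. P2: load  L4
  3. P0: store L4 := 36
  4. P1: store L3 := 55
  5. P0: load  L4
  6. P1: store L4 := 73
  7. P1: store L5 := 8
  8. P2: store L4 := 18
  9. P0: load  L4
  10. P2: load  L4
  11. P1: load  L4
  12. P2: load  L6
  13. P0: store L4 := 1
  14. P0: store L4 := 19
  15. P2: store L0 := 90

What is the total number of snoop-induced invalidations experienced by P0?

  op1 P1: load  L3 → I/S/I on L3; bus BusRd; mem=10
  op2 P2: load  L4 → I/I/S on L4; bus BusRd; mem=40
  op3 P0: store L4 := 36 → M/I/I on L4; bus BusRdX; mem=40
  op4 P1: store L3 := 55 → I/M/I on L3; bus BusRdX; mem=10
  op5 P0: load  L4 → M/I/I on L4; bus (none); mem=40
  op6 P1: store L4 := 73 → I/M/I on L4; bus BusRdX Flush; mem=36
  op7 P1: store L5 := 8 → I/M/I on L5; bus BusRdX; mem=40
  op8 P2: store L4 := 18 → I/I/M on L4; bus BusRdX Flush; mem=73
  op9 P0: load  L4 → S/I/S on L4; bus BusRd Flush; mem=18
  op10 P2: load  L4 → S/I/S on L4; bus (none); mem=18
  op11 P1: load  L4 → S/S/S on L4; bus BusRd; mem=18
  op12 P2: load  L6 → I/I/S on L6; bus BusRd; mem=60
  op13 P0: store L4 := 1 → M/I/I on L4; bus BusRdX; mem=18
  op14 P0: store L4 := 19 → M/I/I on L4; bus (none); mem=18
  op15 P2: store L0 := 90 → I/I/M on L0; bus BusRdX; mem=10

invalidations = 1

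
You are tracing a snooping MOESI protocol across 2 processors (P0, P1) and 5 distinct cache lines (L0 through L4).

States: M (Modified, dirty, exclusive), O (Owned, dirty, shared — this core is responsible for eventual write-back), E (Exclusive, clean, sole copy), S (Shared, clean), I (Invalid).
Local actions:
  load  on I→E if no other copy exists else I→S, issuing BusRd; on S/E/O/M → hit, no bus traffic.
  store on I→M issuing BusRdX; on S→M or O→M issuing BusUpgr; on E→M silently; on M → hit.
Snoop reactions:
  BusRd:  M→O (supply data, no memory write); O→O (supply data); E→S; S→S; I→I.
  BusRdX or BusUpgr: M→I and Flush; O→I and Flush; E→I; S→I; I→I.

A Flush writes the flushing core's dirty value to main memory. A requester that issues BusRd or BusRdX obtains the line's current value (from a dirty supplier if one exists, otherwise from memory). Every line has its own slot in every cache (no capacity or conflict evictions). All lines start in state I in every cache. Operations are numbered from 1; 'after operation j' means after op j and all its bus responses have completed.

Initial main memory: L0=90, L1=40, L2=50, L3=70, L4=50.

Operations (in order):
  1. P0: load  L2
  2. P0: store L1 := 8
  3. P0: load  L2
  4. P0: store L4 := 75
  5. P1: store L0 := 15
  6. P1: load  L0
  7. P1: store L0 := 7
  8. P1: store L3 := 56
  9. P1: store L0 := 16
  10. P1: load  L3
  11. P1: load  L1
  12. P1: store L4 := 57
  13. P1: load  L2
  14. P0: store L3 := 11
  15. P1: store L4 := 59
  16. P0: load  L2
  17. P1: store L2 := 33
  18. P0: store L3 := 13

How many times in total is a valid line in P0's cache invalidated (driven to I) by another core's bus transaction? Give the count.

invalidations = 2

[1] P0: load  L2 | P0:E(50), P1:I | bus: BusRd
[2] P0: store L1 := 8 | P0:M(8), P1:I | bus: BusRdX
[3] P0: load  L2 | P0:E(50), P1:I | bus: none
[4] P0: store L4 := 75 | P0:M(75), P1:I | bus: BusRdX
[5] P1: store L0 := 15 | P0:I, P1:M(15) | bus: BusRdX
[6] P1: load  L0 | P0:I, P1:M(15) | bus: none
[7] P1: store L0 := 7 | P0:I, P1:M(7) | bus: none
[8] P1: store L3 := 56 | P0:I, P1:M(56) | bus: BusRdX
[9] P1: store L0 := 16 | P0:I, P1:M(16) | bus: none
[10] P1: load  L3 | P0:I, P1:M(56) | bus: none
[11] P1: load  L1 | P0:O(8), P1:S(8) | bus: BusRd
[12] P1: store L4 := 57 | P0:I, P1:M(57) | bus: BusRdX,Flush
[13] P1: load  L2 | P0:S(50), P1:S(50) | bus: BusRd
[14] P0: store L3 := 11 | P0:M(11), P1:I | bus: BusRdX,Flush
[15] P1: store L4 := 59 | P0:I, P1:M(59) | bus: none
[16] P0: load  L2 | P0:S(50), P1:S(50) | bus: none
[17] P1: store L2 := 33 | P0:I, P1:M(33) | bus: BusUpgr
[18] P0: store L3 := 13 | P0:M(13), P1:I | bus: none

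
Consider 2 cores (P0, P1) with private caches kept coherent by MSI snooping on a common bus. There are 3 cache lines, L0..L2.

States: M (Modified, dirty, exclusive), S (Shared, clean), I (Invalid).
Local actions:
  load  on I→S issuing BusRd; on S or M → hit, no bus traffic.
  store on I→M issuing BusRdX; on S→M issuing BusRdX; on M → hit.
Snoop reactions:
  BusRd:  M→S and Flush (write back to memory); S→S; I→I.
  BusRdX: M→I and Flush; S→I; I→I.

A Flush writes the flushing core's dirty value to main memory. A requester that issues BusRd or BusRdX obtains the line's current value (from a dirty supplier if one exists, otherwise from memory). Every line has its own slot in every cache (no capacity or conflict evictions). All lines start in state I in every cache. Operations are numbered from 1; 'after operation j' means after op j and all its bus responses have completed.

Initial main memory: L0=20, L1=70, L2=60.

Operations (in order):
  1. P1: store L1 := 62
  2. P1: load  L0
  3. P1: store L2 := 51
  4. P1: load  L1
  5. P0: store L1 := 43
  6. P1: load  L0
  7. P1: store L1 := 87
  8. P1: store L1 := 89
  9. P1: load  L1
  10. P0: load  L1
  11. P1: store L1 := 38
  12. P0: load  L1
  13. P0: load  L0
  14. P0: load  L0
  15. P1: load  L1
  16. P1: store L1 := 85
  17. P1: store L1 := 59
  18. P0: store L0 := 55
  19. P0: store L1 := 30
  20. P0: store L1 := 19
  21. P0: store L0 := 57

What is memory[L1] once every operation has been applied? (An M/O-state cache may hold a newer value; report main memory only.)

memory[L1] = 59

[1] P1: store L1 := 62 | P0:I, P1:M(62) | bus: BusRdX
[2] P1: load  L0 | P0:I, P1:S(20) | bus: BusRd
[3] P1: store L2 := 51 | P0:I, P1:M(51) | bus: BusRdX
[4] P1: load  L1 | P0:I, P1:M(62) | bus: none
[5] P0: store L1 := 43 | P0:M(43), P1:I | bus: BusRdX,Flush
[6] P1: load  L0 | P0:I, P1:S(20) | bus: none
[7] P1: store L1 := 87 | P0:I, P1:M(87) | bus: BusRdX,Flush
[8] P1: store L1 := 89 | P0:I, P1:M(89) | bus: none
[9] P1: load  L1 | P0:I, P1:M(89) | bus: none
[10] P0: load  L1 | P0:S(89), P1:S(89) | bus: BusRd,Flush
[11] P1: store L1 := 38 | P0:I, P1:M(38) | bus: BusRdX
[12] P0: load  L1 | P0:S(38), P1:S(38) | bus: BusRd,Flush
[13] P0: load  L0 | P0:S(20), P1:S(20) | bus: BusRd
[14] P0: load  L0 | P0:S(20), P1:S(20) | bus: none
[15] P1: load  L1 | P0:S(38), P1:S(38) | bus: none
[16] P1: store L1 := 85 | P0:I, P1:M(85) | bus: BusRdX
[17] P1: store L1 := 59 | P0:I, P1:M(59) | bus: none
[18] P0: store L0 := 55 | P0:M(55), P1:I | bus: BusRdX
[19] P0: store L1 := 30 | P0:M(30), P1:I | bus: BusRdX,Flush
[20] P0: store L1 := 19 | P0:M(19), P1:I | bus: none
[21] P0: store L0 := 57 | P0:M(57), P1:I | bus: none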